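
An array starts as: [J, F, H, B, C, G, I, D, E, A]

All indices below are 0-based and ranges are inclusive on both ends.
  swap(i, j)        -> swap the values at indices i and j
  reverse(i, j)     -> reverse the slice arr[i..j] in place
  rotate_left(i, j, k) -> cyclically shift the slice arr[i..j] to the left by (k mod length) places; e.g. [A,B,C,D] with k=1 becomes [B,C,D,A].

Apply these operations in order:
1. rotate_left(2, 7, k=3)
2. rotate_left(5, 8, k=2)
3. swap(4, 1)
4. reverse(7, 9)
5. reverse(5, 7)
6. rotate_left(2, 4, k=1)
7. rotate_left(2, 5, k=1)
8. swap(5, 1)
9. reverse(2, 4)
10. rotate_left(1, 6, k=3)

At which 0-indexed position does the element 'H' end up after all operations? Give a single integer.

Answer: 9

Derivation:
After 1 (rotate_left(2, 7, k=3)): [J, F, G, I, D, H, B, C, E, A]
After 2 (rotate_left(5, 8, k=2)): [J, F, G, I, D, C, E, H, B, A]
After 3 (swap(4, 1)): [J, D, G, I, F, C, E, H, B, A]
After 4 (reverse(7, 9)): [J, D, G, I, F, C, E, A, B, H]
After 5 (reverse(5, 7)): [J, D, G, I, F, A, E, C, B, H]
After 6 (rotate_left(2, 4, k=1)): [J, D, I, F, G, A, E, C, B, H]
After 7 (rotate_left(2, 5, k=1)): [J, D, F, G, A, I, E, C, B, H]
After 8 (swap(5, 1)): [J, I, F, G, A, D, E, C, B, H]
After 9 (reverse(2, 4)): [J, I, A, G, F, D, E, C, B, H]
After 10 (rotate_left(1, 6, k=3)): [J, F, D, E, I, A, G, C, B, H]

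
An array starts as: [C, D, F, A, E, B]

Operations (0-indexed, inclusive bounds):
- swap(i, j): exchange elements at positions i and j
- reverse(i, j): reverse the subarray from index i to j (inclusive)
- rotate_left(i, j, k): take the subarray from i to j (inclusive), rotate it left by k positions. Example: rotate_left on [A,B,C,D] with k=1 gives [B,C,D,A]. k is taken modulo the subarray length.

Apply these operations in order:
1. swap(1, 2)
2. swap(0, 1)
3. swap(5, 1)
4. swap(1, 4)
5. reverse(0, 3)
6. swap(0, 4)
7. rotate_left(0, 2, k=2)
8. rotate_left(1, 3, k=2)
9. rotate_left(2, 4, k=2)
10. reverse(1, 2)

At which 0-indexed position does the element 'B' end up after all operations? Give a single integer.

After 1 (swap(1, 2)): [C, F, D, A, E, B]
After 2 (swap(0, 1)): [F, C, D, A, E, B]
After 3 (swap(5, 1)): [F, B, D, A, E, C]
After 4 (swap(1, 4)): [F, E, D, A, B, C]
After 5 (reverse(0, 3)): [A, D, E, F, B, C]
After 6 (swap(0, 4)): [B, D, E, F, A, C]
After 7 (rotate_left(0, 2, k=2)): [E, B, D, F, A, C]
After 8 (rotate_left(1, 3, k=2)): [E, F, B, D, A, C]
After 9 (rotate_left(2, 4, k=2)): [E, F, A, B, D, C]
After 10 (reverse(1, 2)): [E, A, F, B, D, C]

Answer: 3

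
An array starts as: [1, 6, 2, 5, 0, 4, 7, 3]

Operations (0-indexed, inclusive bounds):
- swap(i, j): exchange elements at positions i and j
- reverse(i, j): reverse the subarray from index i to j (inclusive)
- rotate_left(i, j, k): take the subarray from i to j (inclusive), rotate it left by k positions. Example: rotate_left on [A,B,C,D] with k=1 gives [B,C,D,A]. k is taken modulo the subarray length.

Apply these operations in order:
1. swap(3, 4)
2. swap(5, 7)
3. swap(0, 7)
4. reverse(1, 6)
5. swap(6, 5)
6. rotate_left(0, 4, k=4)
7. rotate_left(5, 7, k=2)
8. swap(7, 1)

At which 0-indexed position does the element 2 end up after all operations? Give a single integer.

Answer: 1

Derivation:
After 1 (swap(3, 4)): [1, 6, 2, 0, 5, 4, 7, 3]
After 2 (swap(5, 7)): [1, 6, 2, 0, 5, 3, 7, 4]
After 3 (swap(0, 7)): [4, 6, 2, 0, 5, 3, 7, 1]
After 4 (reverse(1, 6)): [4, 7, 3, 5, 0, 2, 6, 1]
After 5 (swap(6, 5)): [4, 7, 3, 5, 0, 6, 2, 1]
After 6 (rotate_left(0, 4, k=4)): [0, 4, 7, 3, 5, 6, 2, 1]
After 7 (rotate_left(5, 7, k=2)): [0, 4, 7, 3, 5, 1, 6, 2]
After 8 (swap(7, 1)): [0, 2, 7, 3, 5, 1, 6, 4]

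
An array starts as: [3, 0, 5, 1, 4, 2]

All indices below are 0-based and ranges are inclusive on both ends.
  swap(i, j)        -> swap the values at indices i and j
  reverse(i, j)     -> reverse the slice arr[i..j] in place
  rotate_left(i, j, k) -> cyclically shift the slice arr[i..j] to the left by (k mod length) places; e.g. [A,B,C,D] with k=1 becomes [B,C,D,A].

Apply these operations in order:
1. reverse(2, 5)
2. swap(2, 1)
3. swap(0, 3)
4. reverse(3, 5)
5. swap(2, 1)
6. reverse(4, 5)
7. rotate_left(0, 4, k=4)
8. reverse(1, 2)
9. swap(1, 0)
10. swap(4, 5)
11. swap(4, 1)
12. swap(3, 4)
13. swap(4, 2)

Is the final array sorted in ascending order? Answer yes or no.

After 1 (reverse(2, 5)): [3, 0, 2, 4, 1, 5]
After 2 (swap(2, 1)): [3, 2, 0, 4, 1, 5]
After 3 (swap(0, 3)): [4, 2, 0, 3, 1, 5]
After 4 (reverse(3, 5)): [4, 2, 0, 5, 1, 3]
After 5 (swap(2, 1)): [4, 0, 2, 5, 1, 3]
After 6 (reverse(4, 5)): [4, 0, 2, 5, 3, 1]
After 7 (rotate_left(0, 4, k=4)): [3, 4, 0, 2, 5, 1]
After 8 (reverse(1, 2)): [3, 0, 4, 2, 5, 1]
After 9 (swap(1, 0)): [0, 3, 4, 2, 5, 1]
After 10 (swap(4, 5)): [0, 3, 4, 2, 1, 5]
After 11 (swap(4, 1)): [0, 1, 4, 2, 3, 5]
After 12 (swap(3, 4)): [0, 1, 4, 3, 2, 5]
After 13 (swap(4, 2)): [0, 1, 2, 3, 4, 5]

Answer: yes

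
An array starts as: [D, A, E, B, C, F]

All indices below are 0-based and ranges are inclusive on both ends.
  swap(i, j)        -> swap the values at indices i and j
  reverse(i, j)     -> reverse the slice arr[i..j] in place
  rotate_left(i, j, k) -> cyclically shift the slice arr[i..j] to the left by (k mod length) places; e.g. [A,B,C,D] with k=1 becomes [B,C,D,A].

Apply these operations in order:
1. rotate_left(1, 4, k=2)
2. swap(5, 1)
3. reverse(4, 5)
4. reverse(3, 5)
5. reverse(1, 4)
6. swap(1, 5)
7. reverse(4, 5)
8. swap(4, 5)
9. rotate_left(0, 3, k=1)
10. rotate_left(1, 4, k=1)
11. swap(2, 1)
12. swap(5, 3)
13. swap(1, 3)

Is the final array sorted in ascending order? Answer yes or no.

After 1 (rotate_left(1, 4, k=2)): [D, B, C, A, E, F]
After 2 (swap(5, 1)): [D, F, C, A, E, B]
After 3 (reverse(4, 5)): [D, F, C, A, B, E]
After 4 (reverse(3, 5)): [D, F, C, E, B, A]
After 5 (reverse(1, 4)): [D, B, E, C, F, A]
After 6 (swap(1, 5)): [D, A, E, C, F, B]
After 7 (reverse(4, 5)): [D, A, E, C, B, F]
After 8 (swap(4, 5)): [D, A, E, C, F, B]
After 9 (rotate_left(0, 3, k=1)): [A, E, C, D, F, B]
After 10 (rotate_left(1, 4, k=1)): [A, C, D, F, E, B]
After 11 (swap(2, 1)): [A, D, C, F, E, B]
After 12 (swap(5, 3)): [A, D, C, B, E, F]
After 13 (swap(1, 3)): [A, B, C, D, E, F]

Answer: yes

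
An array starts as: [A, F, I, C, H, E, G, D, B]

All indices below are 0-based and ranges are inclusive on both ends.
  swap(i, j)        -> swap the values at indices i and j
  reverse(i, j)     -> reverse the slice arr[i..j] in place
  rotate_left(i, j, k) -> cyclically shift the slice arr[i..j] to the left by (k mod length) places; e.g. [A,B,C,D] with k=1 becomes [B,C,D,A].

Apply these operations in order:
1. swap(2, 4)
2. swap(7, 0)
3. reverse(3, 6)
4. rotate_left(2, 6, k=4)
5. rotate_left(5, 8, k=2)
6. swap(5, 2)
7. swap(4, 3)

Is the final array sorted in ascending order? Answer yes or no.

After 1 (swap(2, 4)): [A, F, H, C, I, E, G, D, B]
After 2 (swap(7, 0)): [D, F, H, C, I, E, G, A, B]
After 3 (reverse(3, 6)): [D, F, H, G, E, I, C, A, B]
After 4 (rotate_left(2, 6, k=4)): [D, F, C, H, G, E, I, A, B]
After 5 (rotate_left(5, 8, k=2)): [D, F, C, H, G, A, B, E, I]
After 6 (swap(5, 2)): [D, F, A, H, G, C, B, E, I]
After 7 (swap(4, 3)): [D, F, A, G, H, C, B, E, I]

Answer: no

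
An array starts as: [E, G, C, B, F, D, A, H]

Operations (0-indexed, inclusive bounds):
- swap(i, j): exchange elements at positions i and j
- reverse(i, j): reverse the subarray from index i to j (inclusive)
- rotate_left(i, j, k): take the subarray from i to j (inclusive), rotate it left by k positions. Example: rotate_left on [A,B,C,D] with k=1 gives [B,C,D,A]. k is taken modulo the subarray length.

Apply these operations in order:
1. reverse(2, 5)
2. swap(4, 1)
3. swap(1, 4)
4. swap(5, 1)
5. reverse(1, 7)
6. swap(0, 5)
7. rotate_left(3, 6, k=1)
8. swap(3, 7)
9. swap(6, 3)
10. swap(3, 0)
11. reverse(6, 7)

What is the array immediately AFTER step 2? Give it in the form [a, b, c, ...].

Answer: [E, B, D, F, G, C, A, H]

Derivation:
After 1 (reverse(2, 5)): [E, G, D, F, B, C, A, H]
After 2 (swap(4, 1)): [E, B, D, F, G, C, A, H]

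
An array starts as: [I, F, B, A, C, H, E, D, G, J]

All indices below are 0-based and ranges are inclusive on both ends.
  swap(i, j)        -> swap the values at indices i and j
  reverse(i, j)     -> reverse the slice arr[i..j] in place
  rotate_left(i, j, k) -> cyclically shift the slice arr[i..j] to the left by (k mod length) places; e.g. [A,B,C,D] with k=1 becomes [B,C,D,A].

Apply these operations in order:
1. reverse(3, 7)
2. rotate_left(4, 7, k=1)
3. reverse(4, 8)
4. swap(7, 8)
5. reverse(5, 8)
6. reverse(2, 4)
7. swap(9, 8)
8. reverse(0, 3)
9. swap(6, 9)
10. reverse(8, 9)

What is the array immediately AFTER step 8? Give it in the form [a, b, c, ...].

After 1 (reverse(3, 7)): [I, F, B, D, E, H, C, A, G, J]
After 2 (rotate_left(4, 7, k=1)): [I, F, B, D, H, C, A, E, G, J]
After 3 (reverse(4, 8)): [I, F, B, D, G, E, A, C, H, J]
After 4 (swap(7, 8)): [I, F, B, D, G, E, A, H, C, J]
After 5 (reverse(5, 8)): [I, F, B, D, G, C, H, A, E, J]
After 6 (reverse(2, 4)): [I, F, G, D, B, C, H, A, E, J]
After 7 (swap(9, 8)): [I, F, G, D, B, C, H, A, J, E]
After 8 (reverse(0, 3)): [D, G, F, I, B, C, H, A, J, E]

Answer: [D, G, F, I, B, C, H, A, J, E]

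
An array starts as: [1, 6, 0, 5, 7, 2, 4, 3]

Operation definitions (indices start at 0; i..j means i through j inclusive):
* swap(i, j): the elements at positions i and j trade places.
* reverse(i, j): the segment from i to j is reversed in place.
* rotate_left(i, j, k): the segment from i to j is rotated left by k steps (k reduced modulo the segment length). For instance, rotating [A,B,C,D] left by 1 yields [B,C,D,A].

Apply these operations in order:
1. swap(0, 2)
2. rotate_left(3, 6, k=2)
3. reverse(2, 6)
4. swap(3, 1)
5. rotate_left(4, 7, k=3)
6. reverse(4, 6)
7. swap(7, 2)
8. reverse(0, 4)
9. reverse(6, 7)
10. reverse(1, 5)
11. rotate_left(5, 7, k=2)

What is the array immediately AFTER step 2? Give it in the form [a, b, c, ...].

After 1 (swap(0, 2)): [0, 6, 1, 5, 7, 2, 4, 3]
After 2 (rotate_left(3, 6, k=2)): [0, 6, 1, 2, 4, 5, 7, 3]

Answer: [0, 6, 1, 2, 4, 5, 7, 3]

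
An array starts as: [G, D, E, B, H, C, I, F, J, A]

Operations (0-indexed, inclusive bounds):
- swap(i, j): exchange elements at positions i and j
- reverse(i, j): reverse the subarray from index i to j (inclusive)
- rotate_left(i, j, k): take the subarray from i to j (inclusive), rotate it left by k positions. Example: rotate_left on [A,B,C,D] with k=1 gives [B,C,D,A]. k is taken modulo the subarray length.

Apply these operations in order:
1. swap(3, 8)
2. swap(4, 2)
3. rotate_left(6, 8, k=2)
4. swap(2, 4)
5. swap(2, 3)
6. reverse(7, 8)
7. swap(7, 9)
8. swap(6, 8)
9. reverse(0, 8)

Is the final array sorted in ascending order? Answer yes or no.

Answer: no

Derivation:
After 1 (swap(3, 8)): [G, D, E, J, H, C, I, F, B, A]
After 2 (swap(4, 2)): [G, D, H, J, E, C, I, F, B, A]
After 3 (rotate_left(6, 8, k=2)): [G, D, H, J, E, C, B, I, F, A]
After 4 (swap(2, 4)): [G, D, E, J, H, C, B, I, F, A]
After 5 (swap(2, 3)): [G, D, J, E, H, C, B, I, F, A]
After 6 (reverse(7, 8)): [G, D, J, E, H, C, B, F, I, A]
After 7 (swap(7, 9)): [G, D, J, E, H, C, B, A, I, F]
After 8 (swap(6, 8)): [G, D, J, E, H, C, I, A, B, F]
After 9 (reverse(0, 8)): [B, A, I, C, H, E, J, D, G, F]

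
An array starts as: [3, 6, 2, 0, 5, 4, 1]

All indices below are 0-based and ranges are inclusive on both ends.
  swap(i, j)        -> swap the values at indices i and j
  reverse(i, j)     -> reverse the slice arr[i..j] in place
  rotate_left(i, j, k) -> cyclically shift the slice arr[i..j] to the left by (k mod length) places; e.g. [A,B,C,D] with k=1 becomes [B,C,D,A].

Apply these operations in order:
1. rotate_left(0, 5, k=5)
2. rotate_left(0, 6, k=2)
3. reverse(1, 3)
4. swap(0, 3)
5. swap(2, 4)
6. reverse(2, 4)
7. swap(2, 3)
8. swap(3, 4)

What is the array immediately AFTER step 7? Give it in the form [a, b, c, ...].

After 1 (rotate_left(0, 5, k=5)): [4, 3, 6, 2, 0, 5, 1]
After 2 (rotate_left(0, 6, k=2)): [6, 2, 0, 5, 1, 4, 3]
After 3 (reverse(1, 3)): [6, 5, 0, 2, 1, 4, 3]
After 4 (swap(0, 3)): [2, 5, 0, 6, 1, 4, 3]
After 5 (swap(2, 4)): [2, 5, 1, 6, 0, 4, 3]
After 6 (reverse(2, 4)): [2, 5, 0, 6, 1, 4, 3]
After 7 (swap(2, 3)): [2, 5, 6, 0, 1, 4, 3]

Answer: [2, 5, 6, 0, 1, 4, 3]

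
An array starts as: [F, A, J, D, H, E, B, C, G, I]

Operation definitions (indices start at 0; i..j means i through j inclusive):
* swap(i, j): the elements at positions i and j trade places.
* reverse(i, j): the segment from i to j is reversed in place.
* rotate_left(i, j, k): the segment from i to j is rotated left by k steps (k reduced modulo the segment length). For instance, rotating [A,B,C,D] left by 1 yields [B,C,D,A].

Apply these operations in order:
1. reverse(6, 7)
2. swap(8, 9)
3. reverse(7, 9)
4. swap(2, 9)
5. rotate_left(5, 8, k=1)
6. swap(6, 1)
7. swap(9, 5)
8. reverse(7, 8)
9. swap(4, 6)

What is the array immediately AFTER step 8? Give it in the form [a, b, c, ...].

Answer: [F, G, B, D, H, J, A, E, I, C]

Derivation:
After 1 (reverse(6, 7)): [F, A, J, D, H, E, C, B, G, I]
After 2 (swap(8, 9)): [F, A, J, D, H, E, C, B, I, G]
After 3 (reverse(7, 9)): [F, A, J, D, H, E, C, G, I, B]
After 4 (swap(2, 9)): [F, A, B, D, H, E, C, G, I, J]
After 5 (rotate_left(5, 8, k=1)): [F, A, B, D, H, C, G, I, E, J]
After 6 (swap(6, 1)): [F, G, B, D, H, C, A, I, E, J]
After 7 (swap(9, 5)): [F, G, B, D, H, J, A, I, E, C]
After 8 (reverse(7, 8)): [F, G, B, D, H, J, A, E, I, C]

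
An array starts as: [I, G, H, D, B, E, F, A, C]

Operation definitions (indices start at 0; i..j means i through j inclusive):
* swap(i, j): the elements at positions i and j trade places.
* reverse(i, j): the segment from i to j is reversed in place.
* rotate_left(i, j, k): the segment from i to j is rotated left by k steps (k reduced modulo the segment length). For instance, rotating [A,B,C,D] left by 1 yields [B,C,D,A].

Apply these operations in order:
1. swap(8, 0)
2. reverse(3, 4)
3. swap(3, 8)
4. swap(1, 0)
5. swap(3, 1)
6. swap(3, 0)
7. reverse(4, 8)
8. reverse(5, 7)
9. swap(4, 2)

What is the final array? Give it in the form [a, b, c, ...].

After 1 (swap(8, 0)): [C, G, H, D, B, E, F, A, I]
After 2 (reverse(3, 4)): [C, G, H, B, D, E, F, A, I]
After 3 (swap(3, 8)): [C, G, H, I, D, E, F, A, B]
After 4 (swap(1, 0)): [G, C, H, I, D, E, F, A, B]
After 5 (swap(3, 1)): [G, I, H, C, D, E, F, A, B]
After 6 (swap(3, 0)): [C, I, H, G, D, E, F, A, B]
After 7 (reverse(4, 8)): [C, I, H, G, B, A, F, E, D]
After 8 (reverse(5, 7)): [C, I, H, G, B, E, F, A, D]
After 9 (swap(4, 2)): [C, I, B, G, H, E, F, A, D]

Answer: [C, I, B, G, H, E, F, A, D]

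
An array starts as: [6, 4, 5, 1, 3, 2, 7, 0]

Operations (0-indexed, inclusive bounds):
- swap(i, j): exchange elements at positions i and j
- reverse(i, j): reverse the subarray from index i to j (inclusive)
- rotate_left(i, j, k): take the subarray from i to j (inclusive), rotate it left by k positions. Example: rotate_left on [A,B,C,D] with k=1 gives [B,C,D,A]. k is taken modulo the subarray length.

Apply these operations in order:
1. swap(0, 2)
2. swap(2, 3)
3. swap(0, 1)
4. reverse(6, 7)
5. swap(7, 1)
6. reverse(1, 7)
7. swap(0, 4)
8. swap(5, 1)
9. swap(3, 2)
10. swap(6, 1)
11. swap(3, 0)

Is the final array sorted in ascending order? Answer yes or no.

After 1 (swap(0, 2)): [5, 4, 6, 1, 3, 2, 7, 0]
After 2 (swap(2, 3)): [5, 4, 1, 6, 3, 2, 7, 0]
After 3 (swap(0, 1)): [4, 5, 1, 6, 3, 2, 7, 0]
After 4 (reverse(6, 7)): [4, 5, 1, 6, 3, 2, 0, 7]
After 5 (swap(7, 1)): [4, 7, 1, 6, 3, 2, 0, 5]
After 6 (reverse(1, 7)): [4, 5, 0, 2, 3, 6, 1, 7]
After 7 (swap(0, 4)): [3, 5, 0, 2, 4, 6, 1, 7]
After 8 (swap(5, 1)): [3, 6, 0, 2, 4, 5, 1, 7]
After 9 (swap(3, 2)): [3, 6, 2, 0, 4, 5, 1, 7]
After 10 (swap(6, 1)): [3, 1, 2, 0, 4, 5, 6, 7]
After 11 (swap(3, 0)): [0, 1, 2, 3, 4, 5, 6, 7]

Answer: yes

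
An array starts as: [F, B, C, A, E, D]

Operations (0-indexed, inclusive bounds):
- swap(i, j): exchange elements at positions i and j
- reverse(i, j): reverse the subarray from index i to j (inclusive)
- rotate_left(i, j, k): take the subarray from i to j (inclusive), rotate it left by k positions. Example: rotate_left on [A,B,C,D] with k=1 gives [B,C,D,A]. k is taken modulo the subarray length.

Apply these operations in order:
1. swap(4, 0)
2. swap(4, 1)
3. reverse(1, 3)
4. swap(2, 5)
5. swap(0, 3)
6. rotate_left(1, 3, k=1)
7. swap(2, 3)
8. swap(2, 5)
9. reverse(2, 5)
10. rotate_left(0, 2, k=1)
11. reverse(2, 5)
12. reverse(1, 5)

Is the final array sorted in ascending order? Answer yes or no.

Answer: no

Derivation:
After 1 (swap(4, 0)): [E, B, C, A, F, D]
After 2 (swap(4, 1)): [E, F, C, A, B, D]
After 3 (reverse(1, 3)): [E, A, C, F, B, D]
After 4 (swap(2, 5)): [E, A, D, F, B, C]
After 5 (swap(0, 3)): [F, A, D, E, B, C]
After 6 (rotate_left(1, 3, k=1)): [F, D, E, A, B, C]
After 7 (swap(2, 3)): [F, D, A, E, B, C]
After 8 (swap(2, 5)): [F, D, C, E, B, A]
After 9 (reverse(2, 5)): [F, D, A, B, E, C]
After 10 (rotate_left(0, 2, k=1)): [D, A, F, B, E, C]
After 11 (reverse(2, 5)): [D, A, C, E, B, F]
After 12 (reverse(1, 5)): [D, F, B, E, C, A]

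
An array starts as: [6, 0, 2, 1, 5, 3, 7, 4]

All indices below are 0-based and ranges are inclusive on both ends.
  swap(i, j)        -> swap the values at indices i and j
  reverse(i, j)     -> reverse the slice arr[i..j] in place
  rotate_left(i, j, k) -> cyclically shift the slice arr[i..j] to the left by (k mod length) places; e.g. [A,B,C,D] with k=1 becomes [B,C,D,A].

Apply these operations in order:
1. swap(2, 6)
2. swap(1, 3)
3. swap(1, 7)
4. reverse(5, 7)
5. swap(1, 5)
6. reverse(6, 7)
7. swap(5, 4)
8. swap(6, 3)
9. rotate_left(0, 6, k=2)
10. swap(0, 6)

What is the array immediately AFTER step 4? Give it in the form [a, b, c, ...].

Answer: [6, 4, 7, 0, 5, 1, 2, 3]

Derivation:
After 1 (swap(2, 6)): [6, 0, 7, 1, 5, 3, 2, 4]
After 2 (swap(1, 3)): [6, 1, 7, 0, 5, 3, 2, 4]
After 3 (swap(1, 7)): [6, 4, 7, 0, 5, 3, 2, 1]
After 4 (reverse(5, 7)): [6, 4, 7, 0, 5, 1, 2, 3]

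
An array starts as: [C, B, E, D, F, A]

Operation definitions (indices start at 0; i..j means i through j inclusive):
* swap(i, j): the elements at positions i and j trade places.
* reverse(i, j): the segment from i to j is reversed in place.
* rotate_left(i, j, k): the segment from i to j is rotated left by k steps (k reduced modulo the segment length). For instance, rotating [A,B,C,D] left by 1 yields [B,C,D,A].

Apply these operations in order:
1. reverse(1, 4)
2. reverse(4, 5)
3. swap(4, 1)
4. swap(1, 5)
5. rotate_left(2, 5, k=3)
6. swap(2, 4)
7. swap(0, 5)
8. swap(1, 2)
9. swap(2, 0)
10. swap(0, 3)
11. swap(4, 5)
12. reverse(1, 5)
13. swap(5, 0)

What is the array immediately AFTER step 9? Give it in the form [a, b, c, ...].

After 1 (reverse(1, 4)): [C, F, D, E, B, A]
After 2 (reverse(4, 5)): [C, F, D, E, A, B]
After 3 (swap(4, 1)): [C, A, D, E, F, B]
After 4 (swap(1, 5)): [C, B, D, E, F, A]
After 5 (rotate_left(2, 5, k=3)): [C, B, A, D, E, F]
After 6 (swap(2, 4)): [C, B, E, D, A, F]
After 7 (swap(0, 5)): [F, B, E, D, A, C]
After 8 (swap(1, 2)): [F, E, B, D, A, C]
After 9 (swap(2, 0)): [B, E, F, D, A, C]

Answer: [B, E, F, D, A, C]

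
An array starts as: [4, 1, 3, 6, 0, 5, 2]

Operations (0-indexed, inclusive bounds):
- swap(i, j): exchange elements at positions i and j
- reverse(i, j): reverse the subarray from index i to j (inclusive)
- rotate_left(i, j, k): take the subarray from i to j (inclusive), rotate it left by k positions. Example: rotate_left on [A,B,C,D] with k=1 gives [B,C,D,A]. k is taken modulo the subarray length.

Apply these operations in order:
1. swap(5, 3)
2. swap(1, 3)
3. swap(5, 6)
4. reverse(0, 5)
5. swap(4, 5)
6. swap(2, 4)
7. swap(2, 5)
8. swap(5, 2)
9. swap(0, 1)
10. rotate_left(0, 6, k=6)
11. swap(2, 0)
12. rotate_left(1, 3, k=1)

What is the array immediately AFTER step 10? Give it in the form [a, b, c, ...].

Answer: [6, 0, 2, 4, 3, 1, 5]

Derivation:
After 1 (swap(5, 3)): [4, 1, 3, 5, 0, 6, 2]
After 2 (swap(1, 3)): [4, 5, 3, 1, 0, 6, 2]
After 3 (swap(5, 6)): [4, 5, 3, 1, 0, 2, 6]
After 4 (reverse(0, 5)): [2, 0, 1, 3, 5, 4, 6]
After 5 (swap(4, 5)): [2, 0, 1, 3, 4, 5, 6]
After 6 (swap(2, 4)): [2, 0, 4, 3, 1, 5, 6]
After 7 (swap(2, 5)): [2, 0, 5, 3, 1, 4, 6]
After 8 (swap(5, 2)): [2, 0, 4, 3, 1, 5, 6]
After 9 (swap(0, 1)): [0, 2, 4, 3, 1, 5, 6]
After 10 (rotate_left(0, 6, k=6)): [6, 0, 2, 4, 3, 1, 5]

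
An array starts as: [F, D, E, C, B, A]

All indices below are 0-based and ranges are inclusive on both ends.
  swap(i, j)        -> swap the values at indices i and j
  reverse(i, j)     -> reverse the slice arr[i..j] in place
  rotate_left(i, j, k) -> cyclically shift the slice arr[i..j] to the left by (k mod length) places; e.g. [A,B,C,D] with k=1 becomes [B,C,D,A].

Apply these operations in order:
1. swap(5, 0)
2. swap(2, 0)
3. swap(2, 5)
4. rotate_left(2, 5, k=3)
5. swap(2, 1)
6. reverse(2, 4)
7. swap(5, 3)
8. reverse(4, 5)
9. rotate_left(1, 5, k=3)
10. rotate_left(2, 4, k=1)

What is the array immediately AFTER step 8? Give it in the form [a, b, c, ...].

After 1 (swap(5, 0)): [A, D, E, C, B, F]
After 2 (swap(2, 0)): [E, D, A, C, B, F]
After 3 (swap(2, 5)): [E, D, F, C, B, A]
After 4 (rotate_left(2, 5, k=3)): [E, D, A, F, C, B]
After 5 (swap(2, 1)): [E, A, D, F, C, B]
After 6 (reverse(2, 4)): [E, A, C, F, D, B]
After 7 (swap(5, 3)): [E, A, C, B, D, F]
After 8 (reverse(4, 5)): [E, A, C, B, F, D]

Answer: [E, A, C, B, F, D]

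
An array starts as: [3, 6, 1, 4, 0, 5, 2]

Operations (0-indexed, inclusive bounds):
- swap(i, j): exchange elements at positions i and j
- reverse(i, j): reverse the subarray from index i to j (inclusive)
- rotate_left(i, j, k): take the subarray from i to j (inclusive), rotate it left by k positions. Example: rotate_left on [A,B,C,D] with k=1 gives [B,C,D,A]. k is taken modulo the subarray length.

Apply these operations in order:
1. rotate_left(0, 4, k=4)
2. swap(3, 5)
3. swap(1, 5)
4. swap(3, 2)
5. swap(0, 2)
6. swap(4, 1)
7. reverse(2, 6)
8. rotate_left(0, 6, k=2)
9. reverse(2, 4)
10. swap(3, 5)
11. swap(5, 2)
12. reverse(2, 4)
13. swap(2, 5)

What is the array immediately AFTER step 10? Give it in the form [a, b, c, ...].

After 1 (rotate_left(0, 4, k=4)): [0, 3, 6, 1, 4, 5, 2]
After 2 (swap(3, 5)): [0, 3, 6, 5, 4, 1, 2]
After 3 (swap(1, 5)): [0, 1, 6, 5, 4, 3, 2]
After 4 (swap(3, 2)): [0, 1, 5, 6, 4, 3, 2]
After 5 (swap(0, 2)): [5, 1, 0, 6, 4, 3, 2]
After 6 (swap(4, 1)): [5, 4, 0, 6, 1, 3, 2]
After 7 (reverse(2, 6)): [5, 4, 2, 3, 1, 6, 0]
After 8 (rotate_left(0, 6, k=2)): [2, 3, 1, 6, 0, 5, 4]
After 9 (reverse(2, 4)): [2, 3, 0, 6, 1, 5, 4]
After 10 (swap(3, 5)): [2, 3, 0, 5, 1, 6, 4]

Answer: [2, 3, 0, 5, 1, 6, 4]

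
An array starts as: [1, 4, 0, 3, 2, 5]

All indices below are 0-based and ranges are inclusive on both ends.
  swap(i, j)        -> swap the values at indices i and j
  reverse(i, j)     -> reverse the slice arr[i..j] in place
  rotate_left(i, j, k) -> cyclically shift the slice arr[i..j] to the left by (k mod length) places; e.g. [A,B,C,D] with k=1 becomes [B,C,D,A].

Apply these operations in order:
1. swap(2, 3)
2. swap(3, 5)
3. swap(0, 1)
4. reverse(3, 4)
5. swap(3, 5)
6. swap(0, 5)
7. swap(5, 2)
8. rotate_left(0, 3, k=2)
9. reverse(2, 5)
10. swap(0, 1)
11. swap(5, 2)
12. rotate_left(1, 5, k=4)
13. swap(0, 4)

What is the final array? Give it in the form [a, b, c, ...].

Answer: [5, 3, 4, 2, 0, 1]

Derivation:
After 1 (swap(2, 3)): [1, 4, 3, 0, 2, 5]
After 2 (swap(3, 5)): [1, 4, 3, 5, 2, 0]
After 3 (swap(0, 1)): [4, 1, 3, 5, 2, 0]
After 4 (reverse(3, 4)): [4, 1, 3, 2, 5, 0]
After 5 (swap(3, 5)): [4, 1, 3, 0, 5, 2]
After 6 (swap(0, 5)): [2, 1, 3, 0, 5, 4]
After 7 (swap(5, 2)): [2, 1, 4, 0, 5, 3]
After 8 (rotate_left(0, 3, k=2)): [4, 0, 2, 1, 5, 3]
After 9 (reverse(2, 5)): [4, 0, 3, 5, 1, 2]
After 10 (swap(0, 1)): [0, 4, 3, 5, 1, 2]
After 11 (swap(5, 2)): [0, 4, 2, 5, 1, 3]
After 12 (rotate_left(1, 5, k=4)): [0, 3, 4, 2, 5, 1]
After 13 (swap(0, 4)): [5, 3, 4, 2, 0, 1]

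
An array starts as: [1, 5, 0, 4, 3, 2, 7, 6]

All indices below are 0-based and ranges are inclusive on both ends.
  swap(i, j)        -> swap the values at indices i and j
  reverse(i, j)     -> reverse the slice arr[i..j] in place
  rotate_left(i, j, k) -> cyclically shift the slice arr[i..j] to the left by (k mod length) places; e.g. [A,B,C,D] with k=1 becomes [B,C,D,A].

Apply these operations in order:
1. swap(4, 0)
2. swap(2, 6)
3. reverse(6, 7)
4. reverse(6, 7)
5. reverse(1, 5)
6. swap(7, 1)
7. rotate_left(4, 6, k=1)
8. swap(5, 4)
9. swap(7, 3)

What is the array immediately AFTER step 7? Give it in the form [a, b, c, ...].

Answer: [3, 6, 1, 4, 5, 0, 7, 2]

Derivation:
After 1 (swap(4, 0)): [3, 5, 0, 4, 1, 2, 7, 6]
After 2 (swap(2, 6)): [3, 5, 7, 4, 1, 2, 0, 6]
After 3 (reverse(6, 7)): [3, 5, 7, 4, 1, 2, 6, 0]
After 4 (reverse(6, 7)): [3, 5, 7, 4, 1, 2, 0, 6]
After 5 (reverse(1, 5)): [3, 2, 1, 4, 7, 5, 0, 6]
After 6 (swap(7, 1)): [3, 6, 1, 4, 7, 5, 0, 2]
After 7 (rotate_left(4, 6, k=1)): [3, 6, 1, 4, 5, 0, 7, 2]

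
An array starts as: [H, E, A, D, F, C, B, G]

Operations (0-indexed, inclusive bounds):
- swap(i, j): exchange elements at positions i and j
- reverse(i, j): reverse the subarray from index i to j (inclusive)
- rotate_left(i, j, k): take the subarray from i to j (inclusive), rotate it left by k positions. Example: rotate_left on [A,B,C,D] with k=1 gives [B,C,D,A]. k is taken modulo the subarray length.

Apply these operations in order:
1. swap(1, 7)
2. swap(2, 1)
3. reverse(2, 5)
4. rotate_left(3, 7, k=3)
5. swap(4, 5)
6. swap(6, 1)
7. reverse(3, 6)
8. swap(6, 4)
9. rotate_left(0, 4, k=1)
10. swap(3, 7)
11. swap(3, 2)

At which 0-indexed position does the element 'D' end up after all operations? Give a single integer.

After 1 (swap(1, 7)): [H, G, A, D, F, C, B, E]
After 2 (swap(2, 1)): [H, A, G, D, F, C, B, E]
After 3 (reverse(2, 5)): [H, A, C, F, D, G, B, E]
After 4 (rotate_left(3, 7, k=3)): [H, A, C, B, E, F, D, G]
After 5 (swap(4, 5)): [H, A, C, B, F, E, D, G]
After 6 (swap(6, 1)): [H, D, C, B, F, E, A, G]
After 7 (reverse(3, 6)): [H, D, C, A, E, F, B, G]
After 8 (swap(6, 4)): [H, D, C, A, B, F, E, G]
After 9 (rotate_left(0, 4, k=1)): [D, C, A, B, H, F, E, G]
After 10 (swap(3, 7)): [D, C, A, G, H, F, E, B]
After 11 (swap(3, 2)): [D, C, G, A, H, F, E, B]

Answer: 0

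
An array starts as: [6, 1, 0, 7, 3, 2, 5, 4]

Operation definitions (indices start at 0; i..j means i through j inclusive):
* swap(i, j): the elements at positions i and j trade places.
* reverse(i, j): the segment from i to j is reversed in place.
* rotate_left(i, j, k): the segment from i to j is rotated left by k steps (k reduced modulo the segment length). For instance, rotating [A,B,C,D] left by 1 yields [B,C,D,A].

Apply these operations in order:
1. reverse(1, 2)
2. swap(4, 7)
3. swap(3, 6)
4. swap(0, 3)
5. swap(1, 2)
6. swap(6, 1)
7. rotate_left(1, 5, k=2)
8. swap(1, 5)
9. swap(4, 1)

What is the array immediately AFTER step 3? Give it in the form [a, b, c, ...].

Answer: [6, 0, 1, 5, 4, 2, 7, 3]

Derivation:
After 1 (reverse(1, 2)): [6, 0, 1, 7, 3, 2, 5, 4]
After 2 (swap(4, 7)): [6, 0, 1, 7, 4, 2, 5, 3]
After 3 (swap(3, 6)): [6, 0, 1, 5, 4, 2, 7, 3]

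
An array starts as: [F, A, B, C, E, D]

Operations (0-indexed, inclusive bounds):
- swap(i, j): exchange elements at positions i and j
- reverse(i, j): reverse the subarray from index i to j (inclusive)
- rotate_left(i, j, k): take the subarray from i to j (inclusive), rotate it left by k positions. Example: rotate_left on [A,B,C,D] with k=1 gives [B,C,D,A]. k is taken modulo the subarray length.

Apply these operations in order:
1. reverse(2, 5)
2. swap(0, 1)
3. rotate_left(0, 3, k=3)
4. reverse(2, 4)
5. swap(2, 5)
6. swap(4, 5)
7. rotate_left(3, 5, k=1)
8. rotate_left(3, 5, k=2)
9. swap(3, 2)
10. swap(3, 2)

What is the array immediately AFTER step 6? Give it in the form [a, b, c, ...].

Answer: [E, A, B, D, C, F]

Derivation:
After 1 (reverse(2, 5)): [F, A, D, E, C, B]
After 2 (swap(0, 1)): [A, F, D, E, C, B]
After 3 (rotate_left(0, 3, k=3)): [E, A, F, D, C, B]
After 4 (reverse(2, 4)): [E, A, C, D, F, B]
After 5 (swap(2, 5)): [E, A, B, D, F, C]
After 6 (swap(4, 5)): [E, A, B, D, C, F]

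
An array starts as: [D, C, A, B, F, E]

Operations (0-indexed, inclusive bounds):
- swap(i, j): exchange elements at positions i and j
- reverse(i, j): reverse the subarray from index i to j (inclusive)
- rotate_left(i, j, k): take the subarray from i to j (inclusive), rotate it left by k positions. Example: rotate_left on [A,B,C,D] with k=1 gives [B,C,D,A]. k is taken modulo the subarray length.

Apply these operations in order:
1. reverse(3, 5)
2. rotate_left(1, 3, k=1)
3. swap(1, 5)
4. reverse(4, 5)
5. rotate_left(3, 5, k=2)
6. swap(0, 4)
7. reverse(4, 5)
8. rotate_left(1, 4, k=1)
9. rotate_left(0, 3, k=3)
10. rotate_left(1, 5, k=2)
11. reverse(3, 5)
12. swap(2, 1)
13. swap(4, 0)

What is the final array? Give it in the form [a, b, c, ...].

After 1 (reverse(3, 5)): [D, C, A, E, F, B]
After 2 (rotate_left(1, 3, k=1)): [D, A, E, C, F, B]
After 3 (swap(1, 5)): [D, B, E, C, F, A]
After 4 (reverse(4, 5)): [D, B, E, C, A, F]
After 5 (rotate_left(3, 5, k=2)): [D, B, E, F, C, A]
After 6 (swap(0, 4)): [C, B, E, F, D, A]
After 7 (reverse(4, 5)): [C, B, E, F, A, D]
After 8 (rotate_left(1, 4, k=1)): [C, E, F, A, B, D]
After 9 (rotate_left(0, 3, k=3)): [A, C, E, F, B, D]
After 10 (rotate_left(1, 5, k=2)): [A, F, B, D, C, E]
After 11 (reverse(3, 5)): [A, F, B, E, C, D]
After 12 (swap(2, 1)): [A, B, F, E, C, D]
After 13 (swap(4, 0)): [C, B, F, E, A, D]

Answer: [C, B, F, E, A, D]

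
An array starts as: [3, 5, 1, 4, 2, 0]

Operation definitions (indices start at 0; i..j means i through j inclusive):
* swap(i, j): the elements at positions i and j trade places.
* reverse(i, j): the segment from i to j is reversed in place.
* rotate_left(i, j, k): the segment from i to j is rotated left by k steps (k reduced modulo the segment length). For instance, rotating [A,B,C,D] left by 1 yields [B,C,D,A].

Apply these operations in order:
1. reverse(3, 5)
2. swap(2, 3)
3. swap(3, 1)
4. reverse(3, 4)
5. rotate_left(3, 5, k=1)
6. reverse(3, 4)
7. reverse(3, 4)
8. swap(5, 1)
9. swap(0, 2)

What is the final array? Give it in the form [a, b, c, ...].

After 1 (reverse(3, 5)): [3, 5, 1, 0, 2, 4]
After 2 (swap(2, 3)): [3, 5, 0, 1, 2, 4]
After 3 (swap(3, 1)): [3, 1, 0, 5, 2, 4]
After 4 (reverse(3, 4)): [3, 1, 0, 2, 5, 4]
After 5 (rotate_left(3, 5, k=1)): [3, 1, 0, 5, 4, 2]
After 6 (reverse(3, 4)): [3, 1, 0, 4, 5, 2]
After 7 (reverse(3, 4)): [3, 1, 0, 5, 4, 2]
After 8 (swap(5, 1)): [3, 2, 0, 5, 4, 1]
After 9 (swap(0, 2)): [0, 2, 3, 5, 4, 1]

Answer: [0, 2, 3, 5, 4, 1]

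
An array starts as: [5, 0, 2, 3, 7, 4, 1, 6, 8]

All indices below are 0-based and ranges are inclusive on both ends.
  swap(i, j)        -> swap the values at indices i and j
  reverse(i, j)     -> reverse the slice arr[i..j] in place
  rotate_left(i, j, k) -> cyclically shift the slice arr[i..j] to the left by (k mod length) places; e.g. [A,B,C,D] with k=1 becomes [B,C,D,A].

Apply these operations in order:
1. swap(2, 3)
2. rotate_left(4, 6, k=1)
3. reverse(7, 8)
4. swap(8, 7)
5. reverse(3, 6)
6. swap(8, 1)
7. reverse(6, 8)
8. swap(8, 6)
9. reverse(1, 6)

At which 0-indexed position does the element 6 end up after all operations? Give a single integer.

After 1 (swap(2, 3)): [5, 0, 3, 2, 7, 4, 1, 6, 8]
After 2 (rotate_left(4, 6, k=1)): [5, 0, 3, 2, 4, 1, 7, 6, 8]
After 3 (reverse(7, 8)): [5, 0, 3, 2, 4, 1, 7, 8, 6]
After 4 (swap(8, 7)): [5, 0, 3, 2, 4, 1, 7, 6, 8]
After 5 (reverse(3, 6)): [5, 0, 3, 7, 1, 4, 2, 6, 8]
After 6 (swap(8, 1)): [5, 8, 3, 7, 1, 4, 2, 6, 0]
After 7 (reverse(6, 8)): [5, 8, 3, 7, 1, 4, 0, 6, 2]
After 8 (swap(8, 6)): [5, 8, 3, 7, 1, 4, 2, 6, 0]
After 9 (reverse(1, 6)): [5, 2, 4, 1, 7, 3, 8, 6, 0]

Answer: 7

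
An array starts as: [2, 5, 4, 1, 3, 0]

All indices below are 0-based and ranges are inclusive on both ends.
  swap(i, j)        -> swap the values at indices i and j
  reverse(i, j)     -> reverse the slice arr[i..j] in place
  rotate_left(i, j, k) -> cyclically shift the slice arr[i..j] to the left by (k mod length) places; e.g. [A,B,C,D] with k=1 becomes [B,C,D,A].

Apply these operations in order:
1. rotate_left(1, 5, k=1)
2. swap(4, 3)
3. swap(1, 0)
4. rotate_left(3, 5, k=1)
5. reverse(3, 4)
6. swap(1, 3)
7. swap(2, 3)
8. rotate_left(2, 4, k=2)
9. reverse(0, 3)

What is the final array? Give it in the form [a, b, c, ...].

After 1 (rotate_left(1, 5, k=1)): [2, 4, 1, 3, 0, 5]
After 2 (swap(4, 3)): [2, 4, 1, 0, 3, 5]
After 3 (swap(1, 0)): [4, 2, 1, 0, 3, 5]
After 4 (rotate_left(3, 5, k=1)): [4, 2, 1, 3, 5, 0]
After 5 (reverse(3, 4)): [4, 2, 1, 5, 3, 0]
After 6 (swap(1, 3)): [4, 5, 1, 2, 3, 0]
After 7 (swap(2, 3)): [4, 5, 2, 1, 3, 0]
After 8 (rotate_left(2, 4, k=2)): [4, 5, 3, 2, 1, 0]
After 9 (reverse(0, 3)): [2, 3, 5, 4, 1, 0]

Answer: [2, 3, 5, 4, 1, 0]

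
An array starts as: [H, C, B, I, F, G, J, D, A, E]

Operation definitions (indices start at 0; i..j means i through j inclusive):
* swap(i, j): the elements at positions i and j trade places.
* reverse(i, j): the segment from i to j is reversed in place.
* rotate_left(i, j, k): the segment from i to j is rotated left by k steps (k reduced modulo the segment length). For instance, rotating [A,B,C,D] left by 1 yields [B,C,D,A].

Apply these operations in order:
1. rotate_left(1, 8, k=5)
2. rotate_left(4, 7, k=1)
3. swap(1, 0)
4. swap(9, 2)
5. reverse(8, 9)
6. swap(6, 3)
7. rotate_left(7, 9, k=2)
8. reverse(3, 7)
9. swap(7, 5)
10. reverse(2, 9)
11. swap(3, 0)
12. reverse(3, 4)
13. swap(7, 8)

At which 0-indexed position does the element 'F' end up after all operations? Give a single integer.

Answer: 6

Derivation:
After 1 (rotate_left(1, 8, k=5)): [H, J, D, A, C, B, I, F, G, E]
After 2 (rotate_left(4, 7, k=1)): [H, J, D, A, B, I, F, C, G, E]
After 3 (swap(1, 0)): [J, H, D, A, B, I, F, C, G, E]
After 4 (swap(9, 2)): [J, H, E, A, B, I, F, C, G, D]
After 5 (reverse(8, 9)): [J, H, E, A, B, I, F, C, D, G]
After 6 (swap(6, 3)): [J, H, E, F, B, I, A, C, D, G]
After 7 (rotate_left(7, 9, k=2)): [J, H, E, F, B, I, A, G, C, D]
After 8 (reverse(3, 7)): [J, H, E, G, A, I, B, F, C, D]
After 9 (swap(7, 5)): [J, H, E, G, A, F, B, I, C, D]
After 10 (reverse(2, 9)): [J, H, D, C, I, B, F, A, G, E]
After 11 (swap(3, 0)): [C, H, D, J, I, B, F, A, G, E]
After 12 (reverse(3, 4)): [C, H, D, I, J, B, F, A, G, E]
After 13 (swap(7, 8)): [C, H, D, I, J, B, F, G, A, E]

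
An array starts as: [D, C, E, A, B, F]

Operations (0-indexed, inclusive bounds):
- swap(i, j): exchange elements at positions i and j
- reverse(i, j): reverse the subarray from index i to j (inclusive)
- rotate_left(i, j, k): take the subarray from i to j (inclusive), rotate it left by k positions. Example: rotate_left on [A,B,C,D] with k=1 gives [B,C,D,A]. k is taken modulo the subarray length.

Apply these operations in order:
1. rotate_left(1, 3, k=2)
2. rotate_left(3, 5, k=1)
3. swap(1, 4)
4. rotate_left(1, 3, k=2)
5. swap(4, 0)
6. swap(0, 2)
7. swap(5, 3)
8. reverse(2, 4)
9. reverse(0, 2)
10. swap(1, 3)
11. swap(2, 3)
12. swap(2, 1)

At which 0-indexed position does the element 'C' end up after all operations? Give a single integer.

Answer: 5

Derivation:
After 1 (rotate_left(1, 3, k=2)): [D, A, C, E, B, F]
After 2 (rotate_left(3, 5, k=1)): [D, A, C, B, F, E]
After 3 (swap(1, 4)): [D, F, C, B, A, E]
After 4 (rotate_left(1, 3, k=2)): [D, B, F, C, A, E]
After 5 (swap(4, 0)): [A, B, F, C, D, E]
After 6 (swap(0, 2)): [F, B, A, C, D, E]
After 7 (swap(5, 3)): [F, B, A, E, D, C]
After 8 (reverse(2, 4)): [F, B, D, E, A, C]
After 9 (reverse(0, 2)): [D, B, F, E, A, C]
After 10 (swap(1, 3)): [D, E, F, B, A, C]
After 11 (swap(2, 3)): [D, E, B, F, A, C]
After 12 (swap(2, 1)): [D, B, E, F, A, C]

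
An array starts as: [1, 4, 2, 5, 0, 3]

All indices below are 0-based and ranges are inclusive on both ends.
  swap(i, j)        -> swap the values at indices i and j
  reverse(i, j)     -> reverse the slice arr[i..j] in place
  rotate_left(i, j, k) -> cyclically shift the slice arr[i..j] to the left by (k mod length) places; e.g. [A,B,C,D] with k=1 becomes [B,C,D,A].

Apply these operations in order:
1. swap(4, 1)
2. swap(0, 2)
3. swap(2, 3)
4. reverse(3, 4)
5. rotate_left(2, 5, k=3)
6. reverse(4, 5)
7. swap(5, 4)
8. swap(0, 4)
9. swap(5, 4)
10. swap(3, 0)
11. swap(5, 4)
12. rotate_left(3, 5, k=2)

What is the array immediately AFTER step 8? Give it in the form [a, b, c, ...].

Answer: [4, 0, 3, 5, 2, 1]

Derivation:
After 1 (swap(4, 1)): [1, 0, 2, 5, 4, 3]
After 2 (swap(0, 2)): [2, 0, 1, 5, 4, 3]
After 3 (swap(2, 3)): [2, 0, 5, 1, 4, 3]
After 4 (reverse(3, 4)): [2, 0, 5, 4, 1, 3]
After 5 (rotate_left(2, 5, k=3)): [2, 0, 3, 5, 4, 1]
After 6 (reverse(4, 5)): [2, 0, 3, 5, 1, 4]
After 7 (swap(5, 4)): [2, 0, 3, 5, 4, 1]
After 8 (swap(0, 4)): [4, 0, 3, 5, 2, 1]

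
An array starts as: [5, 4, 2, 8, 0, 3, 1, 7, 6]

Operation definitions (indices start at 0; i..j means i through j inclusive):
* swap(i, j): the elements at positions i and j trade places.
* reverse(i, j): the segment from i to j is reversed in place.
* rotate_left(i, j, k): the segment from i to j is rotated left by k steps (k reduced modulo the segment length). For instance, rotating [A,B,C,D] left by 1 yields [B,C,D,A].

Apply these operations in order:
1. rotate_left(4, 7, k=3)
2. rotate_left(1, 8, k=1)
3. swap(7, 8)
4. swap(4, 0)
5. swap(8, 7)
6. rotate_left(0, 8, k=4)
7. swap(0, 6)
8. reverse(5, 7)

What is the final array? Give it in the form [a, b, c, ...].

After 1 (rotate_left(4, 7, k=3)): [5, 4, 2, 8, 7, 0, 3, 1, 6]
After 2 (rotate_left(1, 8, k=1)): [5, 2, 8, 7, 0, 3, 1, 6, 4]
After 3 (swap(7, 8)): [5, 2, 8, 7, 0, 3, 1, 4, 6]
After 4 (swap(4, 0)): [0, 2, 8, 7, 5, 3, 1, 4, 6]
After 5 (swap(8, 7)): [0, 2, 8, 7, 5, 3, 1, 6, 4]
After 6 (rotate_left(0, 8, k=4)): [5, 3, 1, 6, 4, 0, 2, 8, 7]
After 7 (swap(0, 6)): [2, 3, 1, 6, 4, 0, 5, 8, 7]
After 8 (reverse(5, 7)): [2, 3, 1, 6, 4, 8, 5, 0, 7]

Answer: [2, 3, 1, 6, 4, 8, 5, 0, 7]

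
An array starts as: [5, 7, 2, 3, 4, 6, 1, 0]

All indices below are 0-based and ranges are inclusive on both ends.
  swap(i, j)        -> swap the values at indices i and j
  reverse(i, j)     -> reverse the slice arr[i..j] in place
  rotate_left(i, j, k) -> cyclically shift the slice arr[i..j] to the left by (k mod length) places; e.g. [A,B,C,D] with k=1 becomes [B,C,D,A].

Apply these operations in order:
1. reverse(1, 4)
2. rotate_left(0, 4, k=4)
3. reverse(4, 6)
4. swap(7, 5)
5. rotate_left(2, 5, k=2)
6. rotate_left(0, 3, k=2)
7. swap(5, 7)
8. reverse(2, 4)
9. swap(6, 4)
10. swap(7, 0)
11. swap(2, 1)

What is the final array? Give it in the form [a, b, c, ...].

After 1 (reverse(1, 4)): [5, 4, 3, 2, 7, 6, 1, 0]
After 2 (rotate_left(0, 4, k=4)): [7, 5, 4, 3, 2, 6, 1, 0]
After 3 (reverse(4, 6)): [7, 5, 4, 3, 1, 6, 2, 0]
After 4 (swap(7, 5)): [7, 5, 4, 3, 1, 0, 2, 6]
After 5 (rotate_left(2, 5, k=2)): [7, 5, 1, 0, 4, 3, 2, 6]
After 6 (rotate_left(0, 3, k=2)): [1, 0, 7, 5, 4, 3, 2, 6]
After 7 (swap(5, 7)): [1, 0, 7, 5, 4, 6, 2, 3]
After 8 (reverse(2, 4)): [1, 0, 4, 5, 7, 6, 2, 3]
After 9 (swap(6, 4)): [1, 0, 4, 5, 2, 6, 7, 3]
After 10 (swap(7, 0)): [3, 0, 4, 5, 2, 6, 7, 1]
After 11 (swap(2, 1)): [3, 4, 0, 5, 2, 6, 7, 1]

Answer: [3, 4, 0, 5, 2, 6, 7, 1]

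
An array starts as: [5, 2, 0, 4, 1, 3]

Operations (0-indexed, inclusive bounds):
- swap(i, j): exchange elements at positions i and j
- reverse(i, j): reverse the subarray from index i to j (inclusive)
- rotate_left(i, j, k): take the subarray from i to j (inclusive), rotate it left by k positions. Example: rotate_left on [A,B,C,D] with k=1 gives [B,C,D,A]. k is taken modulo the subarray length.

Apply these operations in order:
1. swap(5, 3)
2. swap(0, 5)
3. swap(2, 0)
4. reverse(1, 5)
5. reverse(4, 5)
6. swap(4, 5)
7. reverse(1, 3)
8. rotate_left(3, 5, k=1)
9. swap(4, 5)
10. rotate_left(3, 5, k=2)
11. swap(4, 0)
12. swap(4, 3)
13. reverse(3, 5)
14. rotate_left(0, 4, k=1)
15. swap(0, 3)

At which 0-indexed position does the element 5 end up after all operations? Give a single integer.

After 1 (swap(5, 3)): [5, 2, 0, 3, 1, 4]
After 2 (swap(0, 5)): [4, 2, 0, 3, 1, 5]
After 3 (swap(2, 0)): [0, 2, 4, 3, 1, 5]
After 4 (reverse(1, 5)): [0, 5, 1, 3, 4, 2]
After 5 (reverse(4, 5)): [0, 5, 1, 3, 2, 4]
After 6 (swap(4, 5)): [0, 5, 1, 3, 4, 2]
After 7 (reverse(1, 3)): [0, 3, 1, 5, 4, 2]
After 8 (rotate_left(3, 5, k=1)): [0, 3, 1, 4, 2, 5]
After 9 (swap(4, 5)): [0, 3, 1, 4, 5, 2]
After 10 (rotate_left(3, 5, k=2)): [0, 3, 1, 2, 4, 5]
After 11 (swap(4, 0)): [4, 3, 1, 2, 0, 5]
After 12 (swap(4, 3)): [4, 3, 1, 0, 2, 5]
After 13 (reverse(3, 5)): [4, 3, 1, 5, 2, 0]
After 14 (rotate_left(0, 4, k=1)): [3, 1, 5, 2, 4, 0]
After 15 (swap(0, 3)): [2, 1, 5, 3, 4, 0]

Answer: 2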